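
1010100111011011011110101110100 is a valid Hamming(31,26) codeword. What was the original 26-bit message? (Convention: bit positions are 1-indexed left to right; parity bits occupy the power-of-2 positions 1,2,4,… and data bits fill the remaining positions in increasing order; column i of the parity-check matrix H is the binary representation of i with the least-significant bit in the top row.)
Parity bits occupy power-of-2 positions; data bits are at positions {3,5,6,7,9,10,11,12,13,14,15,17,18,19,20,21,22,23,24,25,26,27,28,29,30,31} (1-indexed).
Extract: c[3]=1 c[5]=1 c[6]=0 c[7]=0 c[9]=1 c[10]=1 c[11]=0 c[12]=1 c[13]=1 c[14]=0 c[15]=1 c[17]=0 c[18]=1 c[19]=1 c[20]=1 c[21]=1 c[22]=0 c[23]=1 c[24]=0 c[25]=1 c[26]=1 c[27]=1 c[28]=0 c[29]=1 c[30]=0 c[31]=0
Data = 11001101101011110101110100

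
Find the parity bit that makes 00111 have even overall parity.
Sum of data bits: 0+0+1+1+1 = 3.
3 mod 2 = 1, so parity bit = 1.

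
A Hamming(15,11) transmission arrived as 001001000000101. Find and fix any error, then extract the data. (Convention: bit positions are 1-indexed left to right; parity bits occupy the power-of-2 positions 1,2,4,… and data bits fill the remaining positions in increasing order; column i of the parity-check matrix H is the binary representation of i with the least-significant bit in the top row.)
Syndrome s = H · r^T (mod 2), r = 001001000000101:
  s[0] = (101010101010101)·(001001000000101) mod 2 = 0+0+1+0+0+0+0+0+0+0+0+0+1+0+1 mod 2 = 1
  s[1] = (011001100110011)·(001001000000101) mod 2 = 0+0+1+0+0+1+0+0+0+0+0+0+0+0+1 mod 2 = 1
  s[2] = (000111100001111)·(001001000000101) mod 2 = 0+0+0+0+0+1+0+0+0+0+0+0+1+0+1 mod 2 = 1
  s[3] = (000000011111111)·(001001000000101) mod 2 = 0+0+0+0+0+0+0+0+0+0+0+0+1+0+1 mod 2 = 0
Syndrome = 1110
Column 7 of H equals this syndrome → error at bit 7 (1-indexed).
Flip bit 7: 001001000000101 → 001001100000101
Extract data bits at positions {3,5,6,7,9,10,11,12,13,14,15}: 10110000101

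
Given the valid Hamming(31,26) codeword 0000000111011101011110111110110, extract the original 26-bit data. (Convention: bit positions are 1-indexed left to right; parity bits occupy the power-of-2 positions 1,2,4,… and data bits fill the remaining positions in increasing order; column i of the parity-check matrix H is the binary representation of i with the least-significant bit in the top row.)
Parity bits occupy power-of-2 positions; data bits are at positions {3,5,6,7,9,10,11,12,13,14,15,17,18,19,20,21,22,23,24,25,26,27,28,29,30,31} (1-indexed).
Extract: c[3]=0 c[5]=0 c[6]=0 c[7]=0 c[9]=1 c[10]=1 c[11]=0 c[12]=1 c[13]=1 c[14]=1 c[15]=0 c[17]=0 c[18]=1 c[19]=1 c[20]=1 c[21]=1 c[22]=0 c[23]=1 c[24]=1 c[25]=1 c[26]=1 c[27]=1 c[28]=0 c[29]=1 c[30]=1 c[31]=0
Data = 00001101110011110111110110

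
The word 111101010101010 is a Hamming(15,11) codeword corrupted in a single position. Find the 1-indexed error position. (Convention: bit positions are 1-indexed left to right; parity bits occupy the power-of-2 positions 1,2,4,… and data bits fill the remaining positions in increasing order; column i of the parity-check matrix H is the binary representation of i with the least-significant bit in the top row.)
Syndrome s = H · r^T (mod 2), r = 111101010101010:
  s[0] = (101010101010101)·(111101010101010) mod 2 = 1+0+1+0+0+0+0+0+0+0+0+0+0+0+0 mod 2 = 0
  s[1] = (011001100110011)·(111101010101010) mod 2 = 0+1+1+0+0+1+0+0+0+1+0+0+0+1+0 mod 2 = 1
  s[2] = (000111100001111)·(111101010101010) mod 2 = 0+0+0+1+0+1+0+0+0+0+0+1+0+1+0 mod 2 = 0
  s[3] = (000000011111111)·(111101010101010) mod 2 = 0+0+0+0+0+0+0+1+0+1+0+1+0+1+0 mod 2 = 0
Syndrome = 0100
Column i of H is the binary representation of i, so the syndrome is the binary index of the flipped bit.
Read s = 0100 with s[0] as LSB: 0·2^0 + 1·2^1 + 0·2^2 + 0·2^3 = 2.
Error is at bit position 2.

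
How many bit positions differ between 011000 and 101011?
XOR = 110011, count of 1s = 4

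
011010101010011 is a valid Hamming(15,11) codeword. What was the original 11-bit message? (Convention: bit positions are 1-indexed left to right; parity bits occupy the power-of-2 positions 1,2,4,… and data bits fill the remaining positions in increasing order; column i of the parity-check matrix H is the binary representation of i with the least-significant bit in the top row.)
Parity bits occupy power-of-2 positions; data bits are at positions {3,5,6,7,9,10,11,12,13,14,15} (1-indexed).
Extract: c[3]=1 c[5]=1 c[6]=0 c[7]=1 c[9]=1 c[10]=0 c[11]=1 c[12]=0 c[13]=0 c[14]=1 c[15]=1
Data = 11011010011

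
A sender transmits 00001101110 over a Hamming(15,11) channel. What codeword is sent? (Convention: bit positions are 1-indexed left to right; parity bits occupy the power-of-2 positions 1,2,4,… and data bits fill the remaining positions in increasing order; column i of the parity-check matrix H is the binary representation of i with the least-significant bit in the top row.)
Codeword c = d · G (mod 2), d = 00001101110:
  c[0] = d·G[:,0] = (00001101110)·(11011010101) mod 2 = 0+0+0+0+1+0+0+0+1+0+0 mod 2 = 0
  c[1] = d·G[:,1] = (00001101110)·(10110110011) mod 2 = 0+0+0+0+0+1+0+0+0+1+0 mod 2 = 0
  c[2] = d·G[:,2] = (00001101110)·(10000000000) mod 2 = 0+0+0+0+0+0+0+0+0+0+0 mod 2 = 0
  c[3] = d·G[:,3] = (00001101110)·(01110001111) mod 2 = 0+0+0+0+0+0+0+1+1+1+0 mod 2 = 1
  c[4] = d·G[:,4] = (00001101110)·(01000000000) mod 2 = 0+0+0+0+0+0+0+0+0+0+0 mod 2 = 0
  c[5] = d·G[:,5] = (00001101110)·(00100000000) mod 2 = 0+0+0+0+0+0+0+0+0+0+0 mod 2 = 0
  c[6] = d·G[:,6] = (00001101110)·(00010000000) mod 2 = 0+0+0+0+0+0+0+0+0+0+0 mod 2 = 0
  c[7] = d·G[:,7] = (00001101110)·(00001111111) mod 2 = 0+0+0+0+1+1+0+1+1+1+0 mod 2 = 1
  c[8] = d·G[:,8] = (00001101110)·(00001000000) mod 2 = 0+0+0+0+1+0+0+0+0+0+0 mod 2 = 1
  c[9] = d·G[:,9] = (00001101110)·(00000100000) mod 2 = 0+0+0+0+0+1+0+0+0+0+0 mod 2 = 1
  c[10] = d·G[:,10] = (00001101110)·(00000010000) mod 2 = 0+0+0+0+0+0+0+0+0+0+0 mod 2 = 0
  c[11] = d·G[:,11] = (00001101110)·(00000001000) mod 2 = 0+0+0+0+0+0+0+1+0+0+0 mod 2 = 1
  c[12] = d·G[:,12] = (00001101110)·(00000000100) mod 2 = 0+0+0+0+0+0+0+0+1+0+0 mod 2 = 1
  c[13] = d·G[:,13] = (00001101110)·(00000000010) mod 2 = 0+0+0+0+0+0+0+0+0+1+0 mod 2 = 1
  c[14] = d·G[:,14] = (00001101110)·(00000000001) mod 2 = 0+0+0+0+0+0+0+0+0+0+0 mod 2 = 0
Codeword = 000100011101110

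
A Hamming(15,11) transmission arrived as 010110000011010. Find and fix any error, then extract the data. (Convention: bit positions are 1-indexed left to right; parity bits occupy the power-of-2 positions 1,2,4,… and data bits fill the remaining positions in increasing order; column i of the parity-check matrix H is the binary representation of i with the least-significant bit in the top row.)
Syndrome s = H · r^T (mod 2), r = 010110000011010:
  s[0] = (101010101010101)·(010110000011010) mod 2 = 0+0+0+0+1+0+0+0+0+0+1+0+0+0+0 mod 2 = 0
  s[1] = (011001100110011)·(010110000011010) mod 2 = 0+1+0+0+0+0+0+0+0+0+1+0+0+1+0 mod 2 = 1
  s[2] = (000111100001111)·(010110000011010) mod 2 = 0+0+0+1+1+0+0+0+0+0+0+1+0+1+0 mod 2 = 0
  s[3] = (000000011111111)·(010110000011010) mod 2 = 0+0+0+0+0+0+0+0+0+0+1+1+0+1+0 mod 2 = 1
Syndrome = 0101
Column 10 of H equals this syndrome → error at bit 10 (1-indexed).
Flip bit 10: 010110000011010 → 010110000111010
Extract data bits at positions {3,5,6,7,9,10,11,12,13,14,15}: 01000111010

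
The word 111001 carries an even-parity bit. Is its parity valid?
Sum of all bits: 1+1+1+0+0+1 = 4; 4 mod 2 = 0. Result is 0 → valid parity.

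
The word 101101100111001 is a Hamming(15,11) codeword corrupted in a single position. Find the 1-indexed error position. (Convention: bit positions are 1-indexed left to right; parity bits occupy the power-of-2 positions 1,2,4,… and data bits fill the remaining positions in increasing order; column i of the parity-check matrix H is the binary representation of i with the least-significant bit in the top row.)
Syndrome s = H · r^T (mod 2), r = 101101100111001:
  s[0] = (101010101010101)·(101101100111001) mod 2 = 1+0+1+0+0+0+1+0+0+0+1+0+0+0+1 mod 2 = 1
  s[1] = (011001100110011)·(101101100111001) mod 2 = 0+0+1+0+0+1+1+0+0+1+1+0+0+0+1 mod 2 = 0
  s[2] = (000111100001111)·(101101100111001) mod 2 = 0+0+0+1+0+1+1+0+0+0+0+1+0+0+1 mod 2 = 1
  s[3] = (000000011111111)·(101101100111001) mod 2 = 0+0+0+0+0+0+0+0+0+1+1+1+0+0+1 mod 2 = 0
Syndrome = 1010
Column i of H is the binary representation of i, so the syndrome is the binary index of the flipped bit.
Read s = 1010 with s[0] as LSB: 1·2^0 + 0·2^1 + 1·2^2 + 0·2^3 = 5.
Error is at bit position 5.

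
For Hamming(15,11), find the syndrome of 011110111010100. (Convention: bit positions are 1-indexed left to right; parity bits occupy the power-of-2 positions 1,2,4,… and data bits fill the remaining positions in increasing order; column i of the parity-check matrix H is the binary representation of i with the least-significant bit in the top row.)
Syndrome s = H · r^T (mod 2), r = 011110111010100:
  s[0] = (101010101010101)·(011110111010100) mod 2 = 0+0+1+0+1+0+1+0+1+0+1+0+1+0+0 mod 2 = 0
  s[1] = (011001100110011)·(011110111010100) mod 2 = 0+1+1+0+0+0+1+0+0+0+1+0+0+0+0 mod 2 = 0
  s[2] = (000111100001111)·(011110111010100) mod 2 = 0+0+0+1+1+0+1+0+0+0+0+0+1+0+0 mod 2 = 0
  s[3] = (000000011111111)·(011110111010100) mod 2 = 0+0+0+0+0+0+0+1+1+0+1+0+1+0+0 mod 2 = 0
Syndrome = 0000
s = 0: no error detected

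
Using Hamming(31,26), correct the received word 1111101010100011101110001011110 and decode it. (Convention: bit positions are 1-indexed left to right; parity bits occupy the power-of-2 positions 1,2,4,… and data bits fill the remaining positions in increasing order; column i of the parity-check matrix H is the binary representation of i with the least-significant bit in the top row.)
Syndrome s = H · r^T (mod 2), r = 1111101010100011101110001011110:
  s[0] = (1010101010101010101010101010101)·(1111101010100011101110001011110) mod 2 = 1+0+1+0+1+0+1+0+1+0+1+0+0+0+1+0+1+0+1+0+1+0+0+0+1+0+1+0+1+0+0 mod 2 = 1
  s[1] = (0110011001100110011001100110011)·(1111101010100011101110001011110) mod 2 = 0+1+1+0+0+0+1+0+0+0+1+0+0+0+1+0+0+0+1+0+0+0+0+0+0+0+1+0+0+1+0 mod 2 = 0
  s[2] = (0001111000011110000111100001111)·(1111101010100011101110001011110) mod 2 = 0+0+0+1+1+0+1+0+0+0+0+0+0+0+1+0+0+0+0+1+1+0+0+0+0+0+0+1+1+1+0 mod 2 = 1
  s[3] = (0000000111111110000000011111111)·(1111101010100011101110001011110) mod 2 = 0+0+0+0+0+0+0+0+1+0+1+0+0+0+1+0+0+0+0+0+0+0+0+0+1+0+1+1+1+1+0 mod 2 = 0
  s[4] = (0000000000000001111111111111111)·(1111101010100011101110001011110) mod 2 = 0+0+0+0+0+0+0+0+0+0+0+0+0+0+0+1+1+0+1+1+1+0+0+0+1+0+1+1+1+1+0 mod 2 = 0
Syndrome = 10100
Column 5 of H equals this syndrome → error at bit 5 (1-indexed).
Flip bit 5: 1111101010100011101110001011110 → 1111001010100011101110001011110
Extract data bits at positions {3,5,6,7,9,10,11,12,13,14,15,17,18,19,20,21,22,23,24,25,26,27,28,29,30,31}: 10011010001101110001011110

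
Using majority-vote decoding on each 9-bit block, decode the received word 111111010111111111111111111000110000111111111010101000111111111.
Split into 9-bit blocks and majority-vote each:
  block 1 = 111111010: 7 ones, 2 zeros → 1
  block 2 = 111111111: 9 ones, 0 zeros → 1
  block 3 = 111111111: 9 ones, 0 zeros → 1
  block 4 = 000110000: 2 ones, 7 zeros → 0
  block 5 = 111111111: 9 ones, 0 zeros → 1
  block 6 = 010101000: 3 ones, 6 zeros → 0
  block 7 = 111111111: 9 ones, 0 zeros → 1
Decoded = 1110101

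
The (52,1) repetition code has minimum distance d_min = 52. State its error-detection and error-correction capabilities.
Detection only: up to d_min − 1 = 51 errors.
Correction: up to ⌊(d_min − 1)/2⌋ = ⌊51/2⌋ = 25 errors.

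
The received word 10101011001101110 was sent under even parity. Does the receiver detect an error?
Sum of received bits: 1+0+1+0+1+0+1+1+0+0+1+1+0+1+1+1+0 = 10; 10 mod 2 = 0. Result is 0 → no error detected.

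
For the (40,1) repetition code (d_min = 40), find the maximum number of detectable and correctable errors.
Detection only: up to d_min − 1 = 39 errors.
Correction: up to ⌊(d_min − 1)/2⌋ = ⌊39/2⌋ = 19 errors.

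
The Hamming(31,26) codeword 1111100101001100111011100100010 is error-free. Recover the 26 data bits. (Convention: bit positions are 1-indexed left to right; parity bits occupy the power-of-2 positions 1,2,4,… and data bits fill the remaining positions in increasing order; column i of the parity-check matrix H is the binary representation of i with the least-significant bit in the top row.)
Parity bits occupy power-of-2 positions; data bits are at positions {3,5,6,7,9,10,11,12,13,14,15,17,18,19,20,21,22,23,24,25,26,27,28,29,30,31} (1-indexed).
Extract: c[3]=1 c[5]=1 c[6]=0 c[7]=0 c[9]=0 c[10]=1 c[11]=0 c[12]=0 c[13]=1 c[14]=1 c[15]=0 c[17]=1 c[18]=1 c[19]=1 c[20]=0 c[21]=1 c[22]=1 c[23]=1 c[24]=0 c[25]=0 c[26]=1 c[27]=0 c[28]=0 c[29]=0 c[30]=1 c[31]=0
Data = 11000100110111011100100010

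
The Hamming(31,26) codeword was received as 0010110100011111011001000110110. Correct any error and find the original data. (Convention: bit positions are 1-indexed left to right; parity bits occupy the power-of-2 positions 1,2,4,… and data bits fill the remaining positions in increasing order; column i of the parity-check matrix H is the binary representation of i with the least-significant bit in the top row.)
Syndrome s = H · r^T (mod 2), r = 0010110100011111011001000110110:
  s[0] = (1010101010101010101010101010101)·(0010110100011111011001000110110) mod 2 = 0+0+1+0+1+0+0+0+0+0+0+0+1+0+1+0+0+0+1+0+0+0+0+0+0+0+1+0+1+0+0 mod 2 = 1
  s[1] = (0110011001100110011001100110011)·(0010110100011111011001000110110) mod 2 = 0+0+1+0+0+1+0+0+0+0+0+0+0+1+1+0+0+1+1+0+0+1+0+0+0+1+1+0+0+1+0 mod 2 = 0
  s[2] = (0001111000011110000111100001111)·(0010110100011111011001000110110) mod 2 = 0+0+0+0+1+1+0+0+0+0+0+1+1+1+1+0+0+0+0+0+0+1+0+0+0+0+0+0+1+1+0 mod 2 = 1
  s[3] = (0000000111111110000000011111111)·(0010110100011111011001000110110) mod 2 = 0+0+0+0+0+0+0+1+0+0+0+1+1+1+1+0+0+0+0+0+0+0+0+0+0+1+1+0+1+1+0 mod 2 = 1
  s[4] = (0000000000000001111111111111111)·(0010110100011111011001000110110) mod 2 = 0+0+0+0+0+0+0+0+0+0+0+0+0+0+0+1+0+1+1+0+0+1+0+0+0+1+1+0+1+1+0 mod 2 = 0
Syndrome = 10110
Column 13 of H equals this syndrome → error at bit 13 (1-indexed).
Flip bit 13: 0010110100011111011001000110110 → 0010110100010111011001000110110
Extract data bits at positions {3,5,6,7,9,10,11,12,13,14,15,17,18,19,20,21,22,23,24,25,26,27,28,29,30,31}: 11100001011011001000110110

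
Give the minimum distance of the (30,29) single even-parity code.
d_min = 2 (flipping one data bit also flips the parity bit, so the two closest codewords differ in exactly 2 positions).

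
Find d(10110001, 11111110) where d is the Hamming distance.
XOR = 01001111, count of 1s = 5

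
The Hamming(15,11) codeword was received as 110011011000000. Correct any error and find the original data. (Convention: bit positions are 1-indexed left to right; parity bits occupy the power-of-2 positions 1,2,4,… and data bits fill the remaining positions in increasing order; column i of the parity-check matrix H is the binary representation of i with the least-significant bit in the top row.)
Syndrome s = H · r^T (mod 2), r = 110011011000000:
  s[0] = (101010101010101)·(110011011000000) mod 2 = 1+0+0+0+1+0+0+0+1+0+0+0+0+0+0 mod 2 = 1
  s[1] = (011001100110011)·(110011011000000) mod 2 = 0+1+0+0+0+1+0+0+0+0+0+0+0+0+0 mod 2 = 0
  s[2] = (000111100001111)·(110011011000000) mod 2 = 0+0+0+0+1+1+0+0+0+0+0+0+0+0+0 mod 2 = 0
  s[3] = (000000011111111)·(110011011000000) mod 2 = 0+0+0+0+0+0+0+1+1+0+0+0+0+0+0 mod 2 = 0
Syndrome = 1000
Column 1 of H equals this syndrome → error at bit 1 (1-indexed).
Flip bit 1: 110011011000000 → 010011011000000
Extract data bits at positions {3,5,6,7,9,10,11,12,13,14,15}: 01101000000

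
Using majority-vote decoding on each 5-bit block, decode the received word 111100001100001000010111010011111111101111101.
Split into 5-bit blocks and majority-vote each:
  block 1 = 11110: 4 ones, 1 zeros → 1
  block 2 = 00011: 2 ones, 3 zeros → 0
  block 3 = 00001: 1 ones, 4 zeros → 0
  block 4 = 00001: 1 ones, 4 zeros → 0
  block 5 = 01110: 3 ones, 2 zeros → 1
  block 6 = 10011: 3 ones, 2 zeros → 1
  block 7 = 11111: 5 ones, 0 zeros → 1
  block 8 = 11011: 4 ones, 1 zeros → 1
  block 9 = 11101: 4 ones, 1 zeros → 1
Decoded = 100011111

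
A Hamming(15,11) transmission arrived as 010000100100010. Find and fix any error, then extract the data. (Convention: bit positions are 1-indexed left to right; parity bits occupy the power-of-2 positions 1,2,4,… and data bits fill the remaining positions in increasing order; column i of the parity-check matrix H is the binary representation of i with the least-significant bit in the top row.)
Syndrome s = H · r^T (mod 2), r = 010000100100010:
  s[0] = (101010101010101)·(010000100100010) mod 2 = 0+0+0+0+0+0+1+0+0+0+0+0+0+0+0 mod 2 = 1
  s[1] = (011001100110011)·(010000100100010) mod 2 = 0+1+0+0+0+0+1+0+0+1+0+0+0+1+0 mod 2 = 0
  s[2] = (000111100001111)·(010000100100010) mod 2 = 0+0+0+0+0+0+1+0+0+0+0+0+0+1+0 mod 2 = 0
  s[3] = (000000011111111)·(010000100100010) mod 2 = 0+0+0+0+0+0+0+0+0+1+0+0+0+1+0 mod 2 = 0
Syndrome = 1000
Column 1 of H equals this syndrome → error at bit 1 (1-indexed).
Flip bit 1: 010000100100010 → 110000100100010
Extract data bits at positions {3,5,6,7,9,10,11,12,13,14,15}: 00010100010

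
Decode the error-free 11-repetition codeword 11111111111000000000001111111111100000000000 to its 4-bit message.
Split into 11-bit blocks: 11111111111 00000000000 11111111111 00000000000
Data = 1010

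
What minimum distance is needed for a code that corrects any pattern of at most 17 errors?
Correcting t errors requires d_min ≥ 2t + 1 = 2·17 + 1 = 35.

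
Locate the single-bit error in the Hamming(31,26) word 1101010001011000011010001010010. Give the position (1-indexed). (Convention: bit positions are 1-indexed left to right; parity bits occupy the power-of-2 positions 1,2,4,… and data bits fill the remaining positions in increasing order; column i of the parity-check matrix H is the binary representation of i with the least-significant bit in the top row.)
Syndrome s = H · r^T (mod 2), r = 1101010001011000011010001010010:
  s[0] = (1010101010101010101010101010101)·(1101010001011000011010001010010) mod 2 = 1+0+0+0+0+0+0+0+0+0+0+0+1+0+0+0+0+0+1+0+1+0+0+0+1+0+1+0+0+0+0 mod 2 = 0
  s[1] = (0110011001100110011001100110011)·(1101010001011000011010001010010) mod 2 = 0+1+0+0+0+1+0+0+0+1+0+0+0+0+0+0+0+1+1+0+0+0+0+0+0+0+1+0+0+1+0 mod 2 = 1
  s[2] = (0001111000011110000111100001111)·(1101010001011000011010001010010) mod 2 = 0+0+0+1+0+1+0+0+0+0+0+1+1+0+0+0+0+0+0+0+1+0+0+0+0+0+0+0+0+1+0 mod 2 = 0
  s[3] = (0000000111111110000000011111111)·(1101010001011000011010001010010) mod 2 = 0+0+0+0+0+0+0+0+0+1+0+1+1+0+0+0+0+0+0+0+0+0+0+0+1+0+1+0+0+1+0 mod 2 = 0
  s[4] = (0000000000000001111111111111111)·(1101010001011000011010001010010) mod 2 = 0+0+0+0+0+0+0+0+0+0+0+0+0+0+0+0+0+1+1+0+1+0+0+0+1+0+1+0+0+1+0 mod 2 = 0
Syndrome = 01000
Column i of H is the binary representation of i, so the syndrome is the binary index of the flipped bit.
Read s = 01000 with s[0] as LSB: 0·2^0 + 1·2^1 + 0·2^2 + 0·2^3 + 0·2^4 = 2.
Error is at bit position 2.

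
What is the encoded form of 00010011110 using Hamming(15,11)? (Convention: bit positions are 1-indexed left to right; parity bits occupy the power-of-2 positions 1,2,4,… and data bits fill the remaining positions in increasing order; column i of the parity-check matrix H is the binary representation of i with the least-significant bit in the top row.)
Codeword c = d · G (mod 2), d = 00010011110:
  c[0] = d·G[:,0] = (00010011110)·(11011010101) mod 2 = 0+0+0+1+0+0+1+0+1+0+0 mod 2 = 1
  c[1] = d·G[:,1] = (00010011110)·(10110110011) mod 2 = 0+0+0+1+0+0+1+0+0+1+0 mod 2 = 1
  c[2] = d·G[:,2] = (00010011110)·(10000000000) mod 2 = 0+0+0+0+0+0+0+0+0+0+0 mod 2 = 0
  c[3] = d·G[:,3] = (00010011110)·(01110001111) mod 2 = 0+0+0+1+0+0+0+1+1+1+0 mod 2 = 0
  c[4] = d·G[:,4] = (00010011110)·(01000000000) mod 2 = 0+0+0+0+0+0+0+0+0+0+0 mod 2 = 0
  c[5] = d·G[:,5] = (00010011110)·(00100000000) mod 2 = 0+0+0+0+0+0+0+0+0+0+0 mod 2 = 0
  c[6] = d·G[:,6] = (00010011110)·(00010000000) mod 2 = 0+0+0+1+0+0+0+0+0+0+0 mod 2 = 1
  c[7] = d·G[:,7] = (00010011110)·(00001111111) mod 2 = 0+0+0+0+0+0+1+1+1+1+0 mod 2 = 0
  c[8] = d·G[:,8] = (00010011110)·(00001000000) mod 2 = 0+0+0+0+0+0+0+0+0+0+0 mod 2 = 0
  c[9] = d·G[:,9] = (00010011110)·(00000100000) mod 2 = 0+0+0+0+0+0+0+0+0+0+0 mod 2 = 0
  c[10] = d·G[:,10] = (00010011110)·(00000010000) mod 2 = 0+0+0+0+0+0+1+0+0+0+0 mod 2 = 1
  c[11] = d·G[:,11] = (00010011110)·(00000001000) mod 2 = 0+0+0+0+0+0+0+1+0+0+0 mod 2 = 1
  c[12] = d·G[:,12] = (00010011110)·(00000000100) mod 2 = 0+0+0+0+0+0+0+0+1+0+0 mod 2 = 1
  c[13] = d·G[:,13] = (00010011110)·(00000000010) mod 2 = 0+0+0+0+0+0+0+0+0+1+0 mod 2 = 1
  c[14] = d·G[:,14] = (00010011110)·(00000000001) mod 2 = 0+0+0+0+0+0+0+0+0+0+0 mod 2 = 0
Codeword = 110000100011110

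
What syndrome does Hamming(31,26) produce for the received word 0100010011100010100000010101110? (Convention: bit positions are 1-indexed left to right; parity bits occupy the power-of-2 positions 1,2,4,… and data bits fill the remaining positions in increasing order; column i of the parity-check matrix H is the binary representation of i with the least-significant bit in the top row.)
Syndrome s = H · r^T (mod 2), r = 0100010011100010100000010101110:
  s[0] = (1010101010101010101010101010101)·(0100010011100010100000010101110) mod 2 = 0+0+0+0+0+0+0+0+1+0+1+0+0+0+1+0+1+0+0+0+0+0+0+0+0+0+0+0+1+0+0 mod 2 = 1
  s[1] = (0110011001100110011001100110011)·(0100010011100010100000010101110) mod 2 = 0+1+0+0+0+1+0+0+0+1+1+0+0+0+1+0+0+0+0+0+0+0+0+0+0+1+0+0+0+1+0 mod 2 = 1
  s[2] = (0001111000011110000111100001111)·(0100010011100010100000010101110) mod 2 = 0+0+0+0+0+1+0+0+0+0+0+0+0+0+1+0+0+0+0+0+0+0+0+0+0+0+0+1+1+1+0 mod 2 = 1
  s[3] = (0000000111111110000000011111111)·(0100010011100010100000010101110) mod 2 = 0+0+0+0+0+0+0+0+1+1+1+0+0+0+1+0+0+0+0+0+0+0+0+1+0+1+0+1+1+1+0 mod 2 = 1
  s[4] = (0000000000000001111111111111111)·(0100010011100010100000010101110) mod 2 = 0+0+0+0+0+0+0+0+0+0+0+0+0+0+0+0+1+0+0+0+0+0+0+1+0+1+0+1+1+1+0 mod 2 = 0
Syndrome = 11110
Non-zero syndrome: error at position 15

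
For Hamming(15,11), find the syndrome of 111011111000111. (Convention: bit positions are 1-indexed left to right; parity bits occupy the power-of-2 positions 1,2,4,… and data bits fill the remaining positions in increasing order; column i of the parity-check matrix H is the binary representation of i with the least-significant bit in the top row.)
Syndrome s = H · r^T (mod 2), r = 111011111000111:
  s[0] = (101010101010101)·(111011111000111) mod 2 = 1+0+1+0+1+0+1+0+1+0+0+0+1+0+1 mod 2 = 1
  s[1] = (011001100110011)·(111011111000111) mod 2 = 0+1+1+0+0+1+1+0+0+0+0+0+0+1+1 mod 2 = 0
  s[2] = (000111100001111)·(111011111000111) mod 2 = 0+0+0+0+1+1+1+0+0+0+0+0+1+1+1 mod 2 = 0
  s[3] = (000000011111111)·(111011111000111) mod 2 = 0+0+0+0+0+0+0+1+1+0+0+0+1+1+1 mod 2 = 1
Syndrome = 1001
Non-zero syndrome: error at position 9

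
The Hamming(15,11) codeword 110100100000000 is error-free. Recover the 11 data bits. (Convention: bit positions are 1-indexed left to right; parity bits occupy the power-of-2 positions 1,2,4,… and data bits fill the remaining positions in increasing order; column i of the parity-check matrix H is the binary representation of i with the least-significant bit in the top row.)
Parity bits occupy power-of-2 positions; data bits are at positions {3,5,6,7,9,10,11,12,13,14,15} (1-indexed).
Extract: c[3]=0 c[5]=0 c[6]=0 c[7]=1 c[9]=0 c[10]=0 c[11]=0 c[12]=0 c[13]=0 c[14]=0 c[15]=0
Data = 00010000000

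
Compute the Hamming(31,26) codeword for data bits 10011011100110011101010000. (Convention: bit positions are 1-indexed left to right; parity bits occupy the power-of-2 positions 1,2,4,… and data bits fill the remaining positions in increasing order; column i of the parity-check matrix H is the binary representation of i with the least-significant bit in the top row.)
Codeword c = d · G (mod 2), d = 10011011100110011101010000:
  c[0] = d·G[:,0] = (10011011100110011101010000)·(11011010101101010101010101) mod 2 = 1+0+0+1+1+0+1+0+1+0+0+1+0+0+0+1+0+1+0+1+0+1+0+0+0+0 mod 2 = 0
  c[1] = d·G[:,1] = (10011011100110011101010000)·(10110110011011001100110011) mod 2 = 1+0+0+1+0+0+1+0+0+0+0+0+1+0+0+0+1+1+0+0+0+1+0+0+0+0 mod 2 = 1
  c[2] = d·G[:,2] = (10011011100110011101010000)·(10000000000000000000000000) mod 2 = 1+0+0+0+0+0+0+0+0+0+0+0+0+0+0+0+0+0+0+0+0+0+0+0+0+0 mod 2 = 1
  c[3] = d·G[:,3] = (10011011100110011101010000)·(01110001111000111100001111) mod 2 = 0+0+0+1+0+0+0+1+1+0+0+0+0+0+0+1+1+1+0+0+0+0+0+0+0+0 mod 2 = 0
  c[4] = d·G[:,4] = (10011011100110011101010000)·(01000000000000000000000000) mod 2 = 0+0+0+0+0+0+0+0+0+0+0+0+0+0+0+0+0+0+0+0+0+0+0+0+0+0 mod 2 = 0
  c[5] = d·G[:,5] = (10011011100110011101010000)·(00100000000000000000000000) mod 2 = 0+0+0+0+0+0+0+0+0+0+0+0+0+0+0+0+0+0+0+0+0+0+0+0+0+0 mod 2 = 0
  c[6] = d·G[:,6] = (10011011100110011101010000)·(00010000000000000000000000) mod 2 = 0+0+0+1+0+0+0+0+0+0+0+0+0+0+0+0+0+0+0+0+0+0+0+0+0+0 mod 2 = 1
  c[7] = d·G[:,7] = (10011011100110011101010000)·(00001111111000000011111111) mod 2 = 0+0+0+0+1+0+1+1+1+0+0+0+0+0+0+0+0+0+0+1+0+1+0+0+0+0 mod 2 = 0
  c[8] = d·G[:,8] = (10011011100110011101010000)·(00001000000000000000000000) mod 2 = 0+0+0+0+1+0+0+0+0+0+0+0+0+0+0+0+0+0+0+0+0+0+0+0+0+0 mod 2 = 1
  c[9] = d·G[:,9] = (10011011100110011101010000)·(00000100000000000000000000) mod 2 = 0+0+0+0+0+0+0+0+0+0+0+0+0+0+0+0+0+0+0+0+0+0+0+0+0+0 mod 2 = 0
  c[10] = d·G[:,10] = (10011011100110011101010000)·(00000010000000000000000000) mod 2 = 0+0+0+0+0+0+1+0+0+0+0+0+0+0+0+0+0+0+0+0+0+0+0+0+0+0 mod 2 = 1
  c[11] = d·G[:,11] = (10011011100110011101010000)·(00000001000000000000000000) mod 2 = 0+0+0+0+0+0+0+1+0+0+0+0+0+0+0+0+0+0+0+0+0+0+0+0+0+0 mod 2 = 1
  c[12] = d·G[:,12] = (10011011100110011101010000)·(00000000100000000000000000) mod 2 = 0+0+0+0+0+0+0+0+1+0+0+0+0+0+0+0+0+0+0+0+0+0+0+0+0+0 mod 2 = 1
  c[13] = d·G[:,13] = (10011011100110011101010000)·(00000000010000000000000000) mod 2 = 0+0+0+0+0+0+0+0+0+0+0+0+0+0+0+0+0+0+0+0+0+0+0+0+0+0 mod 2 = 0
  c[14] = d·G[:,14] = (10011011100110011101010000)·(00000000001000000000000000) mod 2 = 0+0+0+0+0+0+0+0+0+0+0+0+0+0+0+0+0+0+0+0+0+0+0+0+0+0 mod 2 = 0
  c[15] = d·G[:,15] = (10011011100110011101010000)·(00000000000111111111111111) mod 2 = 0+0+0+0+0+0+0+0+0+0+0+1+1+0+0+1+1+1+0+1+0+1+0+0+0+0 mod 2 = 1
  c[16] = d·G[:,16] = (10011011100110011101010000)·(00000000000100000000000000) mod 2 = 0+0+0+0+0+0+0+0+0+0+0+1+0+0+0+0+0+0+0+0+0+0+0+0+0+0 mod 2 = 1
  c[17] = d·G[:,17] = (10011011100110011101010000)·(00000000000010000000000000) mod 2 = 0+0+0+0+0+0+0+0+0+0+0+0+1+0+0+0+0+0+0+0+0+0+0+0+0+0 mod 2 = 1
  c[18] = d·G[:,18] = (10011011100110011101010000)·(00000000000001000000000000) mod 2 = 0+0+0+0+0+0+0+0+0+0+0+0+0+0+0+0+0+0+0+0+0+0+0+0+0+0 mod 2 = 0
  c[19] = d·G[:,19] = (10011011100110011101010000)·(00000000000000100000000000) mod 2 = 0+0+0+0+0+0+0+0+0+0+0+0+0+0+0+0+0+0+0+0+0+0+0+0+0+0 mod 2 = 0
  c[20] = d·G[:,20] = (10011011100110011101010000)·(00000000000000010000000000) mod 2 = 0+0+0+0+0+0+0+0+0+0+0+0+0+0+0+1+0+0+0+0+0+0+0+0+0+0 mod 2 = 1
  c[21] = d·G[:,21] = (10011011100110011101010000)·(00000000000000001000000000) mod 2 = 0+0+0+0+0+0+0+0+0+0+0+0+0+0+0+0+1+0+0+0+0+0+0+0+0+0 mod 2 = 1
  c[22] = d·G[:,22] = (10011011100110011101010000)·(00000000000000000100000000) mod 2 = 0+0+0+0+0+0+0+0+0+0+0+0+0+0+0+0+0+1+0+0+0+0+0+0+0+0 mod 2 = 1
  c[23] = d·G[:,23] = (10011011100110011101010000)·(00000000000000000010000000) mod 2 = 0+0+0+0+0+0+0+0+0+0+0+0+0+0+0+0+0+0+0+0+0+0+0+0+0+0 mod 2 = 0
  c[24] = d·G[:,24] = (10011011100110011101010000)·(00000000000000000001000000) mod 2 = 0+0+0+0+0+0+0+0+0+0+0+0+0+0+0+0+0+0+0+1+0+0+0+0+0+0 mod 2 = 1
  c[25] = d·G[:,25] = (10011011100110011101010000)·(00000000000000000000100000) mod 2 = 0+0+0+0+0+0+0+0+0+0+0+0+0+0+0+0+0+0+0+0+0+0+0+0+0+0 mod 2 = 0
  c[26] = d·G[:,26] = (10011011100110011101010000)·(00000000000000000000010000) mod 2 = 0+0+0+0+0+0+0+0+0+0+0+0+0+0+0+0+0+0+0+0+0+1+0+0+0+0 mod 2 = 1
  c[27] = d·G[:,27] = (10011011100110011101010000)·(00000000000000000000001000) mod 2 = 0+0+0+0+0+0+0+0+0+0+0+0+0+0+0+0+0+0+0+0+0+0+0+0+0+0 mod 2 = 0
  c[28] = d·G[:,28] = (10011011100110011101010000)·(00000000000000000000000100) mod 2 = 0+0+0+0+0+0+0+0+0+0+0+0+0+0+0+0+0+0+0+0+0+0+0+0+0+0 mod 2 = 0
  c[29] = d·G[:,29] = (10011011100110011101010000)·(00000000000000000000000010) mod 2 = 0+0+0+0+0+0+0+0+0+0+0+0+0+0+0+0+0+0+0+0+0+0+0+0+0+0 mod 2 = 0
  c[30] = d·G[:,30] = (10011011100110011101010000)·(00000000000000000000000001) mod 2 = 0+0+0+0+0+0+0+0+0+0+0+0+0+0+0+0+0+0+0+0+0+0+0+0+0+0 mod 2 = 0
Codeword = 0110001010111001110011101010000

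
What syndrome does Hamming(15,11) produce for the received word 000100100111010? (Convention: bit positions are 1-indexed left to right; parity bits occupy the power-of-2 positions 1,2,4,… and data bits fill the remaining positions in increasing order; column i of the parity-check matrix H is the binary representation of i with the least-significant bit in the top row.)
Syndrome s = H · r^T (mod 2), r = 000100100111010:
  s[0] = (101010101010101)·(000100100111010) mod 2 = 0+0+0+0+0+0+1+0+0+0+1+0+0+0+0 mod 2 = 0
  s[1] = (011001100110011)·(000100100111010) mod 2 = 0+0+0+0+0+0+1+0+0+1+1+0+0+1+0 mod 2 = 0
  s[2] = (000111100001111)·(000100100111010) mod 2 = 0+0+0+1+0+0+1+0+0+0+0+1+0+1+0 mod 2 = 0
  s[3] = (000000011111111)·(000100100111010) mod 2 = 0+0+0+0+0+0+0+0+0+1+1+1+0+1+0 mod 2 = 0
Syndrome = 0000
s = 0: no error detected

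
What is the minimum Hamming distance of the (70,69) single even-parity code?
d_min = 2 (flipping one data bit also flips the parity bit, so the two closest codewords differ in exactly 2 positions).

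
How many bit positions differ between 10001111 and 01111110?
XOR = 11110001, count of 1s = 5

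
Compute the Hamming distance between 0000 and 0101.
XOR = 0101, count of 1s = 2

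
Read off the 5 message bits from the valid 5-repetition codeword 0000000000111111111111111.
Split into 5-bit blocks: 00000 00000 11111 11111 11111
Data = 00111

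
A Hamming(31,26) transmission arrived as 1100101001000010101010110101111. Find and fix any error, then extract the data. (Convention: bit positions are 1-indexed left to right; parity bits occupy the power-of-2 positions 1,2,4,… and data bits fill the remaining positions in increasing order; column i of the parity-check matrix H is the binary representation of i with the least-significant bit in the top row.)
Syndrome s = H · r^T (mod 2), r = 1100101001000010101010110101111:
  s[0] = (1010101010101010101010101010101)·(1100101001000010101010110101111) mod 2 = 1+0+0+0+1+0+1+0+0+0+0+0+0+0+1+0+1+0+1+0+1+0+1+0+0+0+0+0+1+0+1 mod 2 = 0
  s[1] = (0110011001100110011001100110011)·(1100101001000010101010110101111) mod 2 = 0+1+0+0+0+0+1+0+0+1+0+0+0+0+1+0+0+0+1+0+0+0+1+0+0+1+0+0+0+1+1 mod 2 = 1
  s[2] = (0001111000011110000111100001111)·(1100101001000010101010110101111) mod 2 = 0+0+0+0+1+0+1+0+0+0+0+0+0+0+1+0+0+0+0+0+1+0+1+0+0+0+0+1+1+1+1 mod 2 = 1
  s[3] = (0000000111111110000000011111111)·(1100101001000010101010110101111) mod 2 = 0+0+0+0+0+0+0+0+0+1+0+0+0+0+1+0+0+0+0+0+0+0+0+1+0+1+0+1+1+1+1 mod 2 = 0
  s[4] = (0000000000000001111111111111111)·(1100101001000010101010110101111) mod 2 = 0+0+0+0+0+0+0+0+0+0+0+0+0+0+0+0+1+0+1+0+1+0+1+1+0+1+0+1+1+1+1 mod 2 = 0
Syndrome = 01100
Column 6 of H equals this syndrome → error at bit 6 (1-indexed).
Flip bit 6: 1100101001000010101010110101111 → 1100111001000010101010110101111
Extract data bits at positions {3,5,6,7,9,10,11,12,13,14,15,17,18,19,20,21,22,23,24,25,26,27,28,29,30,31}: 01110100001101010110101111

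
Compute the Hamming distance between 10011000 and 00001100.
XOR = 10010100, count of 1s = 3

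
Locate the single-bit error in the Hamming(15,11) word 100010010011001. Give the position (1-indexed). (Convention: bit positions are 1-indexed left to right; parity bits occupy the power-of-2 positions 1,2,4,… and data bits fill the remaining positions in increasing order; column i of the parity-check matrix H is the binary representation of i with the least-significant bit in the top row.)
Syndrome s = H · r^T (mod 2), r = 100010010011001:
  s[0] = (101010101010101)·(100010010011001) mod 2 = 1+0+0+0+1+0+0+0+0+0+1+0+0+0+1 mod 2 = 0
  s[1] = (011001100110011)·(100010010011001) mod 2 = 0+0+0+0+0+0+0+0+0+0+1+0+0+0+1 mod 2 = 0
  s[2] = (000111100001111)·(100010010011001) mod 2 = 0+0+0+0+1+0+0+0+0+0+0+1+0+0+1 mod 2 = 1
  s[3] = (000000011111111)·(100010010011001) mod 2 = 0+0+0+0+0+0+0+1+0+0+1+1+0+0+1 mod 2 = 0
Syndrome = 0010
Column i of H is the binary representation of i, so the syndrome is the binary index of the flipped bit.
Read s = 0010 with s[0] as LSB: 0·2^0 + 0·2^1 + 1·2^2 + 0·2^3 = 4.
Error is at bit position 4.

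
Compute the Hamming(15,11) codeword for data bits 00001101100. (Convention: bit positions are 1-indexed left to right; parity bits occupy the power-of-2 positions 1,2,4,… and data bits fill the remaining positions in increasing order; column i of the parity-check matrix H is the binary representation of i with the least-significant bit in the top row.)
Codeword c = d · G (mod 2), d = 00001101100:
  c[0] = d·G[:,0] = (00001101100)·(11011010101) mod 2 = 0+0+0+0+1+0+0+0+1+0+0 mod 2 = 0
  c[1] = d·G[:,1] = (00001101100)·(10110110011) mod 2 = 0+0+0+0+0+1+0+0+0+0+0 mod 2 = 1
  c[2] = d·G[:,2] = (00001101100)·(10000000000) mod 2 = 0+0+0+0+0+0+0+0+0+0+0 mod 2 = 0
  c[3] = d·G[:,3] = (00001101100)·(01110001111) mod 2 = 0+0+0+0+0+0+0+1+1+0+0 mod 2 = 0
  c[4] = d·G[:,4] = (00001101100)·(01000000000) mod 2 = 0+0+0+0+0+0+0+0+0+0+0 mod 2 = 0
  c[5] = d·G[:,5] = (00001101100)·(00100000000) mod 2 = 0+0+0+0+0+0+0+0+0+0+0 mod 2 = 0
  c[6] = d·G[:,6] = (00001101100)·(00010000000) mod 2 = 0+0+0+0+0+0+0+0+0+0+0 mod 2 = 0
  c[7] = d·G[:,7] = (00001101100)·(00001111111) mod 2 = 0+0+0+0+1+1+0+1+1+0+0 mod 2 = 0
  c[8] = d·G[:,8] = (00001101100)·(00001000000) mod 2 = 0+0+0+0+1+0+0+0+0+0+0 mod 2 = 1
  c[9] = d·G[:,9] = (00001101100)·(00000100000) mod 2 = 0+0+0+0+0+1+0+0+0+0+0 mod 2 = 1
  c[10] = d·G[:,10] = (00001101100)·(00000010000) mod 2 = 0+0+0+0+0+0+0+0+0+0+0 mod 2 = 0
  c[11] = d·G[:,11] = (00001101100)·(00000001000) mod 2 = 0+0+0+0+0+0+0+1+0+0+0 mod 2 = 1
  c[12] = d·G[:,12] = (00001101100)·(00000000100) mod 2 = 0+0+0+0+0+0+0+0+1+0+0 mod 2 = 1
  c[13] = d·G[:,13] = (00001101100)·(00000000010) mod 2 = 0+0+0+0+0+0+0+0+0+0+0 mod 2 = 0
  c[14] = d·G[:,14] = (00001101100)·(00000000001) mod 2 = 0+0+0+0+0+0+0+0+0+0+0 mod 2 = 0
Codeword = 010000001101100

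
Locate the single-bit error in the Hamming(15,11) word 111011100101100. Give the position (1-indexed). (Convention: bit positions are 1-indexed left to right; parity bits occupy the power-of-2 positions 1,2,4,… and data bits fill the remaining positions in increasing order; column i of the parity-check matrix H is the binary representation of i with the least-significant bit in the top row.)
Syndrome s = H · r^T (mod 2), r = 111011100101100:
  s[0] = (101010101010101)·(111011100101100) mod 2 = 1+0+1+0+1+0+1+0+0+0+0+0+1+0+0 mod 2 = 1
  s[1] = (011001100110011)·(111011100101100) mod 2 = 0+1+1+0+0+1+1+0+0+1+0+0+0+0+0 mod 2 = 1
  s[2] = (000111100001111)·(111011100101100) mod 2 = 0+0+0+0+1+1+1+0+0+0+0+1+1+0+0 mod 2 = 1
  s[3] = (000000011111111)·(111011100101100) mod 2 = 0+0+0+0+0+0+0+0+0+1+0+1+1+0+0 mod 2 = 1
Syndrome = 1111
Column i of H is the binary representation of i, so the syndrome is the binary index of the flipped bit.
Read s = 1111 with s[0] as LSB: 1·2^0 + 1·2^1 + 1·2^2 + 1·2^3 = 15.
Error is at bit position 15.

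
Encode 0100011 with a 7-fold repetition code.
Repeat each bit 7× and concatenate:
0→0000000  1→1111111  0→0000000  0→0000000  0→0000000  1→1111111  1→1111111
Codeword = 0000000111111100000000000000000000011111111111111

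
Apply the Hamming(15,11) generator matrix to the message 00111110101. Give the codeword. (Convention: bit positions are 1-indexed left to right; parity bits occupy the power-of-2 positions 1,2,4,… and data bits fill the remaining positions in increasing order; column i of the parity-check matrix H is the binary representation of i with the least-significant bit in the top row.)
Codeword c = d · G (mod 2), d = 00111110101:
  c[0] = d·G[:,0] = (00111110101)·(11011010101) mod 2 = 0+0+0+1+1+0+1+0+1+0+1 mod 2 = 1
  c[1] = d·G[:,1] = (00111110101)·(10110110011) mod 2 = 0+0+1+1+0+1+1+0+0+0+1 mod 2 = 1
  c[2] = d·G[:,2] = (00111110101)·(10000000000) mod 2 = 0+0+0+0+0+0+0+0+0+0+0 mod 2 = 0
  c[3] = d·G[:,3] = (00111110101)·(01110001111) mod 2 = 0+0+1+1+0+0+0+0+1+0+1 mod 2 = 0
  c[4] = d·G[:,4] = (00111110101)·(01000000000) mod 2 = 0+0+0+0+0+0+0+0+0+0+0 mod 2 = 0
  c[5] = d·G[:,5] = (00111110101)·(00100000000) mod 2 = 0+0+1+0+0+0+0+0+0+0+0 mod 2 = 1
  c[6] = d·G[:,6] = (00111110101)·(00010000000) mod 2 = 0+0+0+1+0+0+0+0+0+0+0 mod 2 = 1
  c[7] = d·G[:,7] = (00111110101)·(00001111111) mod 2 = 0+0+0+0+1+1+1+0+1+0+1 mod 2 = 1
  c[8] = d·G[:,8] = (00111110101)·(00001000000) mod 2 = 0+0+0+0+1+0+0+0+0+0+0 mod 2 = 1
  c[9] = d·G[:,9] = (00111110101)·(00000100000) mod 2 = 0+0+0+0+0+1+0+0+0+0+0 mod 2 = 1
  c[10] = d·G[:,10] = (00111110101)·(00000010000) mod 2 = 0+0+0+0+0+0+1+0+0+0+0 mod 2 = 1
  c[11] = d·G[:,11] = (00111110101)·(00000001000) mod 2 = 0+0+0+0+0+0+0+0+0+0+0 mod 2 = 0
  c[12] = d·G[:,12] = (00111110101)·(00000000100) mod 2 = 0+0+0+0+0+0+0+0+1+0+0 mod 2 = 1
  c[13] = d·G[:,13] = (00111110101)·(00000000010) mod 2 = 0+0+0+0+0+0+0+0+0+0+0 mod 2 = 0
  c[14] = d·G[:,14] = (00111110101)·(00000000001) mod 2 = 0+0+0+0+0+0+0+0+0+0+1 mod 2 = 1
Codeword = 110001111110101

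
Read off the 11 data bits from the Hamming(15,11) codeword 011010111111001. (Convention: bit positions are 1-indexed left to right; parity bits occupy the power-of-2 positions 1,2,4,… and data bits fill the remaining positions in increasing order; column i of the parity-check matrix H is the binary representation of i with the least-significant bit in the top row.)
Parity bits occupy power-of-2 positions; data bits are at positions {3,5,6,7,9,10,11,12,13,14,15} (1-indexed).
Extract: c[3]=1 c[5]=1 c[6]=0 c[7]=1 c[9]=1 c[10]=1 c[11]=1 c[12]=1 c[13]=0 c[14]=0 c[15]=1
Data = 11011111001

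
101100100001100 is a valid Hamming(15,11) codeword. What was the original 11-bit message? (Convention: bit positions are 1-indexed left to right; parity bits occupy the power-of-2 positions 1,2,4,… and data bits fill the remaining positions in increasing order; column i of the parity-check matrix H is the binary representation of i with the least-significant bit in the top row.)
Parity bits occupy power-of-2 positions; data bits are at positions {3,5,6,7,9,10,11,12,13,14,15} (1-indexed).
Extract: c[3]=1 c[5]=0 c[6]=0 c[7]=1 c[9]=0 c[10]=0 c[11]=0 c[12]=1 c[13]=1 c[14]=0 c[15]=0
Data = 10010001100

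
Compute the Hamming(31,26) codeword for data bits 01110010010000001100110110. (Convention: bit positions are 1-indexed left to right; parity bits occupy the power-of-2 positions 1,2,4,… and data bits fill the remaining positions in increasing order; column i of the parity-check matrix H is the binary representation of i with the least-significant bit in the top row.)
Codeword c = d · G (mod 2), d = 01110010010000001100110110:
  c[0] = d·G[:,0] = (01110010010000001100110110)·(11011010101101010101010101) mod 2 = 0+1+0+1+0+0+1+0+0+0+0+0+0+0+0+0+0+1+0+0+0+1+0+1+0+0 mod 2 = 0
  c[1] = d·G[:,1] = (01110010010000001100110110)·(10110110011011001100110011) mod 2 = 0+0+1+1+0+0+1+0+0+1+0+0+0+0+0+0+1+1+0+0+1+1+0+0+1+0 mod 2 = 1
  c[2] = d·G[:,2] = (01110010010000001100110110)·(10000000000000000000000000) mod 2 = 0+0+0+0+0+0+0+0+0+0+0+0+0+0+0+0+0+0+0+0+0+0+0+0+0+0 mod 2 = 0
  c[3] = d·G[:,3] = (01110010010000001100110110)·(01110001111000111100001111) mod 2 = 0+1+1+1+0+0+0+0+0+1+0+0+0+0+0+0+1+1+0+0+0+0+0+1+1+0 mod 2 = 0
  c[4] = d·G[:,4] = (01110010010000001100110110)·(01000000000000000000000000) mod 2 = 0+1+0+0+0+0+0+0+0+0+0+0+0+0+0+0+0+0+0+0+0+0+0+0+0+0 mod 2 = 1
  c[5] = d·G[:,5] = (01110010010000001100110110)·(00100000000000000000000000) mod 2 = 0+0+1+0+0+0+0+0+0+0+0+0+0+0+0+0+0+0+0+0+0+0+0+0+0+0 mod 2 = 1
  c[6] = d·G[:,6] = (01110010010000001100110110)·(00010000000000000000000000) mod 2 = 0+0+0+1+0+0+0+0+0+0+0+0+0+0+0+0+0+0+0+0+0+0+0+0+0+0 mod 2 = 1
  c[7] = d·G[:,7] = (01110010010000001100110110)·(00001111111000000011111111) mod 2 = 0+0+0+0+0+0+1+0+0+1+0+0+0+0+0+0+0+0+0+0+1+1+0+1+1+0 mod 2 = 0
  c[8] = d·G[:,8] = (01110010010000001100110110)·(00001000000000000000000000) mod 2 = 0+0+0+0+0+0+0+0+0+0+0+0+0+0+0+0+0+0+0+0+0+0+0+0+0+0 mod 2 = 0
  c[9] = d·G[:,9] = (01110010010000001100110110)·(00000100000000000000000000) mod 2 = 0+0+0+0+0+0+0+0+0+0+0+0+0+0+0+0+0+0+0+0+0+0+0+0+0+0 mod 2 = 0
  c[10] = d·G[:,10] = (01110010010000001100110110)·(00000010000000000000000000) mod 2 = 0+0+0+0+0+0+1+0+0+0+0+0+0+0+0+0+0+0+0+0+0+0+0+0+0+0 mod 2 = 1
  c[11] = d·G[:,11] = (01110010010000001100110110)·(00000001000000000000000000) mod 2 = 0+0+0+0+0+0+0+0+0+0+0+0+0+0+0+0+0+0+0+0+0+0+0+0+0+0 mod 2 = 0
  c[12] = d·G[:,12] = (01110010010000001100110110)·(00000000100000000000000000) mod 2 = 0+0+0+0+0+0+0+0+0+0+0+0+0+0+0+0+0+0+0+0+0+0+0+0+0+0 mod 2 = 0
  c[13] = d·G[:,13] = (01110010010000001100110110)·(00000000010000000000000000) mod 2 = 0+0+0+0+0+0+0+0+0+1+0+0+0+0+0+0+0+0+0+0+0+0+0+0+0+0 mod 2 = 1
  c[14] = d·G[:,14] = (01110010010000001100110110)·(00000000001000000000000000) mod 2 = 0+0+0+0+0+0+0+0+0+0+0+0+0+0+0+0+0+0+0+0+0+0+0+0+0+0 mod 2 = 0
  c[15] = d·G[:,15] = (01110010010000001100110110)·(00000000000111111111111111) mod 2 = 0+0+0+0+0+0+0+0+0+0+0+0+0+0+0+0+1+1+0+0+1+1+0+1+1+0 mod 2 = 0
  c[16] = d·G[:,16] = (01110010010000001100110110)·(00000000000100000000000000) mod 2 = 0+0+0+0+0+0+0+0+0+0+0+0+0+0+0+0+0+0+0+0+0+0+0+0+0+0 mod 2 = 0
  c[17] = d·G[:,17] = (01110010010000001100110110)·(00000000000010000000000000) mod 2 = 0+0+0+0+0+0+0+0+0+0+0+0+0+0+0+0+0+0+0+0+0+0+0+0+0+0 mod 2 = 0
  c[18] = d·G[:,18] = (01110010010000001100110110)·(00000000000001000000000000) mod 2 = 0+0+0+0+0+0+0+0+0+0+0+0+0+0+0+0+0+0+0+0+0+0+0+0+0+0 mod 2 = 0
  c[19] = d·G[:,19] = (01110010010000001100110110)·(00000000000000100000000000) mod 2 = 0+0+0+0+0+0+0+0+0+0+0+0+0+0+0+0+0+0+0+0+0+0+0+0+0+0 mod 2 = 0
  c[20] = d·G[:,20] = (01110010010000001100110110)·(00000000000000010000000000) mod 2 = 0+0+0+0+0+0+0+0+0+0+0+0+0+0+0+0+0+0+0+0+0+0+0+0+0+0 mod 2 = 0
  c[21] = d·G[:,21] = (01110010010000001100110110)·(00000000000000001000000000) mod 2 = 0+0+0+0+0+0+0+0+0+0+0+0+0+0+0+0+1+0+0+0+0+0+0+0+0+0 mod 2 = 1
  c[22] = d·G[:,22] = (01110010010000001100110110)·(00000000000000000100000000) mod 2 = 0+0+0+0+0+0+0+0+0+0+0+0+0+0+0+0+0+1+0+0+0+0+0+0+0+0 mod 2 = 1
  c[23] = d·G[:,23] = (01110010010000001100110110)·(00000000000000000010000000) mod 2 = 0+0+0+0+0+0+0+0+0+0+0+0+0+0+0+0+0+0+0+0+0+0+0+0+0+0 mod 2 = 0
  c[24] = d·G[:,24] = (01110010010000001100110110)·(00000000000000000001000000) mod 2 = 0+0+0+0+0+0+0+0+0+0+0+0+0+0+0+0+0+0+0+0+0+0+0+0+0+0 mod 2 = 0
  c[25] = d·G[:,25] = (01110010010000001100110110)·(00000000000000000000100000) mod 2 = 0+0+0+0+0+0+0+0+0+0+0+0+0+0+0+0+0+0+0+0+1+0+0+0+0+0 mod 2 = 1
  c[26] = d·G[:,26] = (01110010010000001100110110)·(00000000000000000000010000) mod 2 = 0+0+0+0+0+0+0+0+0+0+0+0+0+0+0+0+0+0+0+0+0+1+0+0+0+0 mod 2 = 1
  c[27] = d·G[:,27] = (01110010010000001100110110)·(00000000000000000000001000) mod 2 = 0+0+0+0+0+0+0+0+0+0+0+0+0+0+0+0+0+0+0+0+0+0+0+0+0+0 mod 2 = 0
  c[28] = d·G[:,28] = (01110010010000001100110110)·(00000000000000000000000100) mod 2 = 0+0+0+0+0+0+0+0+0+0+0+0+0+0+0+0+0+0+0+0+0+0+0+1+0+0 mod 2 = 1
  c[29] = d·G[:,29] = (01110010010000001100110110)·(00000000000000000000000010) mod 2 = 0+0+0+0+0+0+0+0+0+0+0+0+0+0+0+0+0+0+0+0+0+0+0+0+1+0 mod 2 = 1
  c[30] = d·G[:,30] = (01110010010000001100110110)·(00000000000000000000000001) mod 2 = 0+0+0+0+0+0+0+0+0+0+0+0+0+0+0+0+0+0+0+0+0+0+0+0+0+0 mod 2 = 0
Codeword = 0100111000100100000001100110110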